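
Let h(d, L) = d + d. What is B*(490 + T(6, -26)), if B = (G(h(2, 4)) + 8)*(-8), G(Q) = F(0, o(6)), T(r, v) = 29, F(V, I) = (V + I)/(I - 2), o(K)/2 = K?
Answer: -190992/5 ≈ -38198.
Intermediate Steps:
o(K) = 2*K
F(V, I) = (I + V)/(-2 + I)
h(d, L) = 2*d
G(Q) = 6/5 (G(Q) = (2*6 + 0)/(-2 + 2*6) = (12 + 0)/(-2 + 12) = 12/10 = (1/10)*12 = 6/5)
B = -368/5 (B = (6/5 + 8)*(-8) = (46/5)*(-8) = -368/5 ≈ -73.600)
B*(490 + T(6, -26)) = -368*(490 + 29)/5 = -368/5*519 = -190992/5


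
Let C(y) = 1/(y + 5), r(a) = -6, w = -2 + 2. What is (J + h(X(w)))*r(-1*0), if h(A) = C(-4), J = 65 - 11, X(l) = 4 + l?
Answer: -330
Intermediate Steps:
w = 0
C(y) = 1/(5 + y)
J = 54
h(A) = 1 (h(A) = 1/(5 - 4) = 1/1 = 1)
(J + h(X(w)))*r(-1*0) = (54 + 1)*(-6) = 55*(-6) = -330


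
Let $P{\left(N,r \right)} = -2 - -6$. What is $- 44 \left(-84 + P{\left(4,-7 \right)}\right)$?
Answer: $3520$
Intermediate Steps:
$P{\left(N,r \right)} = 4$ ($P{\left(N,r \right)} = -2 + 6 = 4$)
$- 44 \left(-84 + P{\left(4,-7 \right)}\right) = - 44 \left(-84 + 4\right) = \left(-44\right) \left(-80\right) = 3520$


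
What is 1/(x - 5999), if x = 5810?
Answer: -1/189 ≈ -0.0052910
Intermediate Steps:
1/(x - 5999) = 1/(5810 - 5999) = 1/(-189) = -1/189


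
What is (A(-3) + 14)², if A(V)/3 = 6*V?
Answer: 1600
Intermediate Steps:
A(V) = 18*V (A(V) = 3*(6*V) = 18*V)
(A(-3) + 14)² = (18*(-3) + 14)² = (-54 + 14)² = (-40)² = 1600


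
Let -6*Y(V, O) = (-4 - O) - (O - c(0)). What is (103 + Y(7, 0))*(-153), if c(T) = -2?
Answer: -15912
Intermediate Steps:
Y(V, O) = 1 + O/3 (Y(V, O) = -((-4 - O) - (O - 1*(-2)))/6 = -((-4 - O) - (O + 2))/6 = -((-4 - O) - (2 + O))/6 = -((-4 - O) + (-2 - O))/6 = -(-6 - 2*O)/6 = 1 + O/3)
(103 + Y(7, 0))*(-153) = (103 + (1 + (⅓)*0))*(-153) = (103 + (1 + 0))*(-153) = (103 + 1)*(-153) = 104*(-153) = -15912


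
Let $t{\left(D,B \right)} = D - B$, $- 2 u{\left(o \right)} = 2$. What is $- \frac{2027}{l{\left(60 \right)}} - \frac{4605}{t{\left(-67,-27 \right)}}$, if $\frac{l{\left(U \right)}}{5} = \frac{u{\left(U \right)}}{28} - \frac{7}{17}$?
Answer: $\frac{8699681}{8520} \approx 1021.1$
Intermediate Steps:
$u{\left(o \right)} = -1$ ($u{\left(o \right)} = \left(- \frac{1}{2}\right) 2 = -1$)
$l{\left(U \right)} = - \frac{1065}{476}$ ($l{\left(U \right)} = 5 \left(- \frac{1}{28} - \frac{7}{17}\right) = 5 \left(- \frac{213}{476}\right) = - \frac{1065}{476}$)
$- \frac{2027}{l{\left(60 \right)}} - \frac{4605}{t{\left(-67,-27 \right)}} = - \frac{2027}{- \frac{1065}{476}} - \frac{4605}{-67 - -27} = \left(-2027\right) \left(- \frac{476}{1065}\right) - \frac{4605}{-67 + 27} = \frac{964852}{1065} - \frac{4605}{-40} = \frac{964852}{1065} - - \frac{921}{8} = \frac{964852}{1065} + \frac{921}{8} = \frac{8699681}{8520}$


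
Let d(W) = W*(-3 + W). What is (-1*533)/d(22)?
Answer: -533/418 ≈ -1.2751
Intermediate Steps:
(-1*533)/d(22) = (-1*533)/((22*(-3 + 22))) = -533/(22*19) = -533/418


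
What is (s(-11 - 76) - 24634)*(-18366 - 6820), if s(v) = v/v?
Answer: 620406738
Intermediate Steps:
s(v) = 1
(s(-11 - 76) - 24634)*(-18366 - 6820) = (1 - 24634)*(-18366 - 6820) = -24633*(-25186) = 620406738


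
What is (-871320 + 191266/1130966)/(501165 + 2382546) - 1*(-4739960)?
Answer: 7729402734439171553/1630689547413 ≈ 4.7400e+6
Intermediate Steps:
(-871320 + 191266/1130966)/(501165 + 2382546) - 1*(-4739960) = (-871320 + 191266*(1/1130966))/2883711 + 4739960 = (-871320 + 95633/565483)*(1/2883711) + 4739960 = -492716551927/565483*1/2883711 + 4739960 = -492716551927/1630689547413 + 4739960 = 7729402734439171553/1630689547413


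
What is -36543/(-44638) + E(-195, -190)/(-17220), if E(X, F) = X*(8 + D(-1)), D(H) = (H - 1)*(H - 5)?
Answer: 13389311/12811106 ≈ 1.0451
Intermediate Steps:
D(H) = (-1 + H)*(-5 + H)
E(X, F) = 20*X (E(X, F) = X*(8 + (5 + (-1)² - 6*(-1))) = X*(8 + (5 + 1 + 6)) = X*(8 + 12) = X*20 = 20*X)
-36543/(-44638) + E(-195, -190)/(-17220) = -36543/(-44638) + (20*(-195))/(-17220) = -36543*(-1/44638) - 3900*(-1/17220) = 36543/44638 + 65/287 = 13389311/12811106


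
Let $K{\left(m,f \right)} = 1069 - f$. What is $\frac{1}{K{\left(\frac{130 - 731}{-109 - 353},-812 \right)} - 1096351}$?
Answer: $- \frac{1}{1094470} \approx -9.1368 \cdot 10^{-7}$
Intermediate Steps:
$\frac{1}{K{\left(\frac{130 - 731}{-109 - 353},-812 \right)} - 1096351} = \frac{1}{\left(1069 - -812\right) - 1096351} = \frac{1}{\left(1069 + 812\right) - 1096351} = \frac{1}{1881 - 1096351} = \frac{1}{-1094470} = - \frac{1}{1094470}$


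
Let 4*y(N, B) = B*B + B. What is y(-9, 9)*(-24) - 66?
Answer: -606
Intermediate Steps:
y(N, B) = B/4 + B²/4 (y(N, B) = (B*B + B)/4 = (B² + B)/4 = (B + B²)/4 = B/4 + B²/4)
y(-9, 9)*(-24) - 66 = ((¼)*9*(1 + 9))*(-24) - 66 = ((¼)*9*10)*(-24) - 66 = (45/2)*(-24) - 66 = -540 - 66 = -606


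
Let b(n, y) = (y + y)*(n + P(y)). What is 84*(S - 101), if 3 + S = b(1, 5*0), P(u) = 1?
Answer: -8736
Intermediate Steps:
b(n, y) = 2*y*(1 + n) (b(n, y) = (y + y)*(n + 1) = (2*y)*(1 + n) = 2*y*(1 + n))
S = -3 (S = -3 + 2*(5*0)*(1 + 1) = -3 + 2*0*2 = -3 + 0 = -3)
84*(S - 101) = 84*(-3 - 101) = 84*(-104) = -8736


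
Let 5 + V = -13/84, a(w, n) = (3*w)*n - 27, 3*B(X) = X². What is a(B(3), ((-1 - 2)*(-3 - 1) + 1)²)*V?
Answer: -107817/14 ≈ -7701.2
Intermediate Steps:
B(X) = X²/3
a(w, n) = -27 + 3*n*w (a(w, n) = 3*n*w - 27 = -27 + 3*n*w)
V = -433/84 (V = -5 - 13/84 = -433/84 ≈ -5.1548)
a(B(3), ((-1 - 2)*(-3 - 1) + 1)²)*V = (-27 + 3*((-1 - 2)*(-3 - 1) + 1)²*((⅓)*3²))*(-433/84) = (-27 + 3*(-3*(-4) + 1)²*((⅓)*9))*(-433/84) = (-27 + 3*(12 + 1)²*3)*(-433/84) = (-27 + 3*13²*3)*(-433/84) = (-27 + 3*169*3)*(-433/84) = (-27 + 1521)*(-433/84) = 1494*(-433/84) = -107817/14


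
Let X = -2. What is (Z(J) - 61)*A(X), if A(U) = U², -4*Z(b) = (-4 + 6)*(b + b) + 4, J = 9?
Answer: -284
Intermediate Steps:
Z(b) = -1 - b (Z(b) = -((-4 + 6)*(b + b) + 4)/4 = -(2*(2*b) + 4)/4 = -(4*b + 4)/4 = -(4 + 4*b)/4 = -1 - b)
(Z(J) - 61)*A(X) = ((-1 - 1*9) - 61)*(-2)² = ((-1 - 9) - 61)*4 = (-10 - 61)*4 = -71*4 = -284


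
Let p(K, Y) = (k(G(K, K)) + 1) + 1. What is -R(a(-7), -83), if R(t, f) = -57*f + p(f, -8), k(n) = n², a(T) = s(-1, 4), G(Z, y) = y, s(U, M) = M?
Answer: -11622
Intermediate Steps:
a(T) = 4
p(K, Y) = 2 + K² (p(K, Y) = (K² + 1) + 1 = (1 + K²) + 1 = 2 + K²)
R(t, f) = 2 + f² - 57*f (R(t, f) = -57*f + (2 + f²) = 2 + f² - 57*f)
-R(a(-7), -83) = -(2 + (-83)² - 57*(-83)) = -(2 + 6889 + 4731) = -1*11622 = -11622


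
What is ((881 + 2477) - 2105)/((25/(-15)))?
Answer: -3759/5 ≈ -751.80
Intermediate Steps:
((881 + 2477) - 2105)/((25/(-15))) = (3358 - 2105)/((-1/15*25)) = 1253/(-5/3) = 1253*(-⅗) = -3759/5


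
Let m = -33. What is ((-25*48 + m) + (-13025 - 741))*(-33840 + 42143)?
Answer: -124536697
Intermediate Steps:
((-25*48 + m) + (-13025 - 741))*(-33840 + 42143) = ((-25*48 - 33) + (-13025 - 741))*(-33840 + 42143) = ((-1200 - 33) - 13766)*8303 = (-1233 - 13766)*8303 = -14999*8303 = -124536697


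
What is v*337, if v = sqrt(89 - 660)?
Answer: 337*I*sqrt(571) ≈ 8052.8*I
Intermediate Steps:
v = I*sqrt(571) (v = sqrt(-571) = I*sqrt(571) ≈ 23.896*I)
v*337 = (I*sqrt(571))*337 = 337*I*sqrt(571)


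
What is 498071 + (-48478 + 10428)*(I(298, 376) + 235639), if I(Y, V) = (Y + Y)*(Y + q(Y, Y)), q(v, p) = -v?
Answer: -8965565879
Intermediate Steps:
I(Y, V) = 0 (I(Y, V) = (Y + Y)*(Y - Y) = (2*Y)*0 = 0)
498071 + (-48478 + 10428)*(I(298, 376) + 235639) = 498071 + (-48478 + 10428)*(0 + 235639) = 498071 - 38050*235639 = 498071 - 8966063950 = -8965565879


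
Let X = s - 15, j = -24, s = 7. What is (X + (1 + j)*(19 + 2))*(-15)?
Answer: 7365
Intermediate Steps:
X = -8 (X = 7 - 15 = -8)
(X + (1 + j)*(19 + 2))*(-15) = (-8 + (1 - 24)*(19 + 2))*(-15) = (-8 - 23*21)*(-15) = (-8 - 483)*(-15) = -491*(-15) = 7365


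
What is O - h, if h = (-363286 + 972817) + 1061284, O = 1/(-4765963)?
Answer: -7963042469846/4765963 ≈ -1.6708e+6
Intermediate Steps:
O = -1/4765963 ≈ -2.0982e-7
h = 1670815 (h = 609531 + 1061284 = 1670815)
O - h = -1/4765963 - 1*1670815 = -1/4765963 - 1670815 = -7963042469846/4765963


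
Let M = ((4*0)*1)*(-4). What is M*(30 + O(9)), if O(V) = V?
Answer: 0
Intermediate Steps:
M = 0 (M = (0*1)*(-4) = 0*(-4) = 0)
M*(30 + O(9)) = 0*(30 + 9) = 0*39 = 0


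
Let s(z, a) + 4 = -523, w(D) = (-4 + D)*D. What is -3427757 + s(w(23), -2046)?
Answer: -3428284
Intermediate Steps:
w(D) = D*(-4 + D)
s(z, a) = -527 (s(z, a) = -4 - 523 = -527)
-3427757 + s(w(23), -2046) = -3427757 - 527 = -3428284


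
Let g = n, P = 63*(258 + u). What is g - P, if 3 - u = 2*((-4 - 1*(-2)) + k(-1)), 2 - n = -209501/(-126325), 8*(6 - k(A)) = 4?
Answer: -2021409501/126325 ≈ -16002.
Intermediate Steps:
k(A) = 11/2 (k(A) = 6 - ⅛*4 = 6 - ½ = 11/2)
n = 43149/126325 (n = 2 - (-209501)/(-126325) = 2 - (-209501)*(-1)/126325 = 2 - 1*209501/126325 = 2 - 209501/126325 = 43149/126325 ≈ 0.34157)
u = -4 (u = 3 - 2*((-4 - 1*(-2)) + 11/2) = 3 - 2*((-4 + 2) + 11/2) = 3 - 2*(-2 + 11/2) = 3 - 2*7/2 = 3 - 1*7 = 3 - 7 = -4)
P = 16002 (P = 63*(258 - 4) = 63*254 = 16002)
g = 43149/126325 ≈ 0.34157
g - P = 43149/126325 - 1*16002 = 43149/126325 - 16002 = -2021409501/126325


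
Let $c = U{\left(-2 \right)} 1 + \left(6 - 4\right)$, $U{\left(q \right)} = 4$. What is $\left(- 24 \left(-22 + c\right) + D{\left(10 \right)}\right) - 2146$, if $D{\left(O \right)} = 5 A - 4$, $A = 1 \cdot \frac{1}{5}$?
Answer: $-1765$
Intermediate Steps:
$A = \frac{1}{5}$ ($A = 1 \cdot \frac{1}{5} = \frac{1}{5} \approx 0.2$)
$c = 6$ ($c = 4 \cdot 1 + \left(6 - 4\right) = 4 + \left(6 - 4\right) = 4 + 2 = 6$)
$D{\left(O \right)} = -3$ ($D{\left(O \right)} = 5 \cdot \frac{1}{5} - 4 = 1 - 4 = -3$)
$\left(- 24 \left(-22 + c\right) + D{\left(10 \right)}\right) - 2146 = \left(- 24 \left(-22 + 6\right) - 3\right) - 2146 = \left(\left(-24\right) \left(-16\right) - 3\right) - 2146 = \left(384 - 3\right) - 2146 = 381 - 2146 = -1765$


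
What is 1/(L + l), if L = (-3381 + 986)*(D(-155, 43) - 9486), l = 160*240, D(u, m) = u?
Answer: 1/23128595 ≈ 4.3237e-8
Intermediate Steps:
l = 38400
L = 23090195 (L = (-3381 + 986)*(-155 - 9486) = -2395*(-9641) = 23090195)
1/(L + l) = 1/(23090195 + 38400) = 1/23128595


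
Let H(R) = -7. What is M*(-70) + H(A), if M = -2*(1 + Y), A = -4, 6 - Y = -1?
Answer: 1113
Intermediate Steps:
Y = 7 (Y = 6 - 1*(-1) = 6 + 1 = 7)
M = -16 (M = -2*(1 + 7) = -2*8 = -16)
M*(-70) + H(A) = -16*(-70) - 7 = 1120 - 7 = 1113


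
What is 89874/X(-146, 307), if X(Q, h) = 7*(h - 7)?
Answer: 14979/350 ≈ 42.797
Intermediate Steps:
X(Q, h) = -49 + 7*h (X(Q, h) = 7*(-7 + h) = -49 + 7*h)
89874/X(-146, 307) = 89874/(-49 + 7*307) = 89874/(-49 + 2149) = 89874/2100 = 89874*(1/2100) = 14979/350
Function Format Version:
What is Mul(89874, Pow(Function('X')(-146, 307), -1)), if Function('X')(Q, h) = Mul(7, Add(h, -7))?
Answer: Rational(14979, 350) ≈ 42.797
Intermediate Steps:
Function('X')(Q, h) = Add(-49, Mul(7, h)) (Function('X')(Q, h) = Mul(7, Add(-7, h)) = Add(-49, Mul(7, h)))
Mul(89874, Pow(Function('X')(-146, 307), -1)) = Mul(89874, Pow(Add(-49, Mul(7, 307)), -1)) = Mul(89874, Pow(Add(-49, 2149), -1)) = Mul(89874, Pow(2100, -1)) = Mul(89874, Rational(1, 2100)) = Rational(14979, 350)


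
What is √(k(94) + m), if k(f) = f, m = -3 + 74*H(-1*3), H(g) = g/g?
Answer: √165 ≈ 12.845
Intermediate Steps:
H(g) = 1
m = 71 (m = -3 + 74*1 = -3 + 74 = 71)
√(k(94) + m) = √(94 + 71) = √165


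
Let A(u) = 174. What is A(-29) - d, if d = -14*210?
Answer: 3114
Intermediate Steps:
d = -2940
A(-29) - d = 174 - 1*(-2940) = 174 + 2940 = 3114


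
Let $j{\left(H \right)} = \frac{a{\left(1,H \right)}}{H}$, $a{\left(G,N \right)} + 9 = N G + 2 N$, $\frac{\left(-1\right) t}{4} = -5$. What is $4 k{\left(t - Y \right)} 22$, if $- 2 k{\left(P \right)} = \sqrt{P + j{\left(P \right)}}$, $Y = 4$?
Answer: $- 11 \sqrt{295} \approx -188.93$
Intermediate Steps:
$t = 20$ ($t = \left(-4\right) \left(-5\right) = 20$)
$a{\left(G,N \right)} = -9 + 2 N + G N$ ($a{\left(G,N \right)} = -9 + \left(N G + 2 N\right) = -9 + \left(G N + 2 N\right) = -9 + \left(2 N + G N\right) = -9 + 2 N + G N$)
$j{\left(H \right)} = \frac{-9 + 3 H}{H}$ ($j{\left(H \right)} = \frac{-9 + 2 H + 1 H}{H} = \frac{-9 + 2 H + H}{H} = \frac{-9 + 3 H}{H}$)
$k{\left(P \right)} = - \frac{\sqrt{3 + P - \frac{9}{P}}}{2}$ ($k{\left(P \right)} = - \frac{\sqrt{P + \left(3 - \frac{9}{P}\right)}}{2} = - \frac{\sqrt{3 + P - \frac{9}{P}}}{2}$)
$4 k{\left(t - Y \right)} 22 = 4 \left(- \frac{\sqrt{3 + \left(20 - 4\right) - \frac{9}{20 - 4}}}{2}\right) 22 = 4 \left(- \frac{\sqrt{3 + 16 - \frac{9}{16}}}{2}\right) 22 = 4 \left(- \frac{\sqrt{\frac{295}{16}}}{2}\right) 22 = 4 \left(- \frac{\frac{1}{4} \sqrt{295}}{2}\right) 22 = 4 \left(- \frac{\sqrt{295}}{8}\right) 22 = - \frac{\sqrt{295}}{2} \cdot 22 = - 11 \sqrt{295}$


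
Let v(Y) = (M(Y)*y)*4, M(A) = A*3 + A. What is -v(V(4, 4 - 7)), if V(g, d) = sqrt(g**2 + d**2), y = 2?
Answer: -160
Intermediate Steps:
M(A) = 4*A (M(A) = 3*A + A = 4*A)
V(g, d) = sqrt(d**2 + g**2)
v(Y) = 32*Y (v(Y) = ((4*Y)*2)*4 = (8*Y)*4 = 32*Y)
-v(V(4, 4 - 7)) = -32*sqrt((4 - 7)**2 + 4**2) = -32*sqrt((-3)**2 + 16) = -32*sqrt(9 + 16) = -32*sqrt(25) = -32*5 = -1*160 = -160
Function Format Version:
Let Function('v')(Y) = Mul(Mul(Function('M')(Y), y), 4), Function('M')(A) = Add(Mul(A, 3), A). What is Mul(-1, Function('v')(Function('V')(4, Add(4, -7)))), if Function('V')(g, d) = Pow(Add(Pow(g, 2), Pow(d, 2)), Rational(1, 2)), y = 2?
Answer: -160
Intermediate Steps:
Function('M')(A) = Mul(4, A) (Function('M')(A) = Add(Mul(3, A), A) = Mul(4, A))
Function('V')(g, d) = Pow(Add(Pow(d, 2), Pow(g, 2)), Rational(1, 2))
Function('v')(Y) = Mul(32, Y) (Function('v')(Y) = Mul(Mul(Mul(4, Y), 2), 4) = Mul(Mul(8, Y), 4) = Mul(32, Y))
Mul(-1, Function('v')(Function('V')(4, Add(4, -7)))) = Mul(-1, Mul(32, Pow(Add(Pow(Add(4, -7), 2), Pow(4, 2)), Rational(1, 2)))) = Mul(-1, Mul(32, Pow(Add(Pow(-3, 2), 16), Rational(1, 2)))) = Mul(-1, Mul(32, Pow(Add(9, 16), Rational(1, 2)))) = Mul(-1, Mul(32, Pow(25, Rational(1, 2)))) = Mul(-1, Mul(32, 5)) = Mul(-1, 160) = -160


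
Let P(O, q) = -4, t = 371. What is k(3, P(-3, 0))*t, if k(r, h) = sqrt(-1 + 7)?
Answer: 371*sqrt(6) ≈ 908.76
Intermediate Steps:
k(r, h) = sqrt(6)
k(3, P(-3, 0))*t = sqrt(6)*371 = 371*sqrt(6)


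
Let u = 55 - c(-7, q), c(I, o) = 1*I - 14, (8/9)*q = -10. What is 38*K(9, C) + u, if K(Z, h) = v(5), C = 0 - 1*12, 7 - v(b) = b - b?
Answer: 342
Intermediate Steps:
q = -45/4 (q = (9/8)*(-10) = -45/4 ≈ -11.250)
v(b) = 7 (v(b) = 7 - (b - b) = 7 - 1*0 = 7 + 0 = 7)
C = -12 (C = 0 - 12 = -12)
c(I, o) = -14 + I (c(I, o) = I - 14 = -14 + I)
u = 76 (u = 55 - (-14 - 7) = 55 - 1*(-21) = 55 + 21 = 76)
K(Z, h) = 7
38*K(9, C) + u = 38*7 + 76 = 266 + 76 = 342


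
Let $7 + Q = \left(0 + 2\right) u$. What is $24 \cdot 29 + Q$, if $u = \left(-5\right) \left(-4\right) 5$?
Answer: $889$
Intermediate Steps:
$u = 100$ ($u = 20 \cdot 5 = 100$)
$Q = 193$ ($Q = -7 + \left(0 + 2\right) 100 = -7 + 2 \cdot 100 = -7 + 200 = 193$)
$24 \cdot 29 + Q = 24 \cdot 29 + 193 = 696 + 193 = 889$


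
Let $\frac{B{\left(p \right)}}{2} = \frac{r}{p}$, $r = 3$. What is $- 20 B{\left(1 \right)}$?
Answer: $-120$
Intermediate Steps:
$B{\left(p \right)} = \frac{6}{p}$ ($B{\left(p \right)} = 2 \frac{3}{p} = \frac{6}{p}$)
$- 20 B{\left(1 \right)} = - 20 \cdot \frac{6}{1} = - 20 \cdot 6 \cdot 1 = \left(-20\right) 6 = -120$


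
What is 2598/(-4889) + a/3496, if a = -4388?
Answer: -7633885/4272986 ≈ -1.7865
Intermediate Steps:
2598/(-4889) + a/3496 = 2598/(-4889) - 4388/3496 = 2598*(-1/4889) - 4388*1/3496 = -2598/4889 - 1097/874 = -7633885/4272986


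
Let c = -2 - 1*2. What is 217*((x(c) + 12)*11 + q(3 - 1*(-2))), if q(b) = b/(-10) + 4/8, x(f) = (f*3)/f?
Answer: 35805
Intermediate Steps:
c = -4 (c = -2 - 2 = -4)
x(f) = 3 (x(f) = (3*f)/f = 3)
q(b) = ½ - b/10 (q(b) = b*(-⅒) + 4*(⅛) = -b/10 + ½ = ½ - b/10)
217*((x(c) + 12)*11 + q(3 - 1*(-2))) = 217*((3 + 12)*11 + (½ - (3 - 1*(-2))/10)) = 217*(15*11 + (½ - (3 + 2)/10)) = 217*(165 + (½ - ⅒*5)) = 217*(165 + (½ - ½)) = 217*(165 + 0) = 217*165 = 35805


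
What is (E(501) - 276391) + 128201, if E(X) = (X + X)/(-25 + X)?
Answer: -35268719/238 ≈ -1.4819e+5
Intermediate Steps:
E(X) = 2*X/(-25 + X) (E(X) = (2*X)/(-25 + X) = 2*X/(-25 + X))
(E(501) - 276391) + 128201 = (2*501/(-25 + 501) - 276391) + 128201 = (2*501/476 - 276391) + 128201 = (2*501*(1/476) - 276391) + 128201 = (501/238 - 276391) + 128201 = -65780557/238 + 128201 = -35268719/238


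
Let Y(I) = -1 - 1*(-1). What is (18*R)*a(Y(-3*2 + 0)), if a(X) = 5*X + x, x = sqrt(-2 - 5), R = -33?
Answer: -594*I*sqrt(7) ≈ -1571.6*I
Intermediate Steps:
x = I*sqrt(7) (x = sqrt(-7) = I*sqrt(7) ≈ 2.6458*I)
Y(I) = 0 (Y(I) = -1 + 1 = 0)
a(X) = 5*X + I*sqrt(7)
(18*R)*a(Y(-3*2 + 0)) = (18*(-33))*(5*0 + I*sqrt(7)) = -594*(0 + I*sqrt(7)) = -594*I*sqrt(7)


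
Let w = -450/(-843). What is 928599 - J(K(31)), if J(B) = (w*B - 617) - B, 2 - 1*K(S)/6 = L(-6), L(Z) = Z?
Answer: 261115984/281 ≈ 9.2924e+5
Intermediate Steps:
w = 150/281 (w = -450*(-1/843) = 150/281 ≈ 0.53381)
K(S) = 48 (K(S) = 12 - 6*(-6) = 12 + 36 = 48)
J(B) = -617 - 131*B/281 (J(B) = (150*B/281 - 617) - B = (-617 + 150*B/281) - B = -617 - 131*B/281)
928599 - J(K(31)) = 928599 - (-617 - 131/281*48) = 928599 - (-617 - 6288/281) = 928599 - 1*(-179665/281) = 928599 + 179665/281 = 261115984/281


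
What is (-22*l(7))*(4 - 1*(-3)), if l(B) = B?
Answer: -1078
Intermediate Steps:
(-22*l(7))*(4 - 1*(-3)) = (-22*7)*(4 - 1*(-3)) = -154*(4 + 3) = -154*7 = -1078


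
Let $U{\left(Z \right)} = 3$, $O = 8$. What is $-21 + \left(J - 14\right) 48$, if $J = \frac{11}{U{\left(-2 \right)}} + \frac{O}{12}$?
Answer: $-485$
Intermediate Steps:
$J = \frac{13}{3}$ ($J = \frac{11}{3} + \frac{8}{12} = 11 \cdot \frac{1}{3} + 8 \cdot \frac{1}{12} = \frac{11}{3} + \frac{2}{3} = \frac{13}{3} \approx 4.3333$)
$-21 + \left(J - 14\right) 48 = -21 + \left(\frac{13}{3} - 14\right) 48 = -21 - 464 = -485$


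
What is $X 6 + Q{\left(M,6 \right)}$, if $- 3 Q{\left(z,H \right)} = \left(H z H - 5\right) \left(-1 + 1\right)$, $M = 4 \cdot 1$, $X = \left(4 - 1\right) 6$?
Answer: $108$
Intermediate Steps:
$X = 18$ ($X = 3 \cdot 6 = 18$)
$M = 4$
$Q{\left(z,H \right)} = 0$ ($Q{\left(z,H \right)} = - \frac{\left(H z H - 5\right) \left(-1 + 1\right)}{3} = - \frac{\left(z H^{2} - 5\right) 0}{3} = - \frac{\left(-5 + z H^{2}\right) 0}{3} = \left(- \frac{1}{3}\right) 0 = 0$)
$X 6 + Q{\left(M,6 \right)} = 18 \cdot 6 + 0 = 108 + 0 = 108$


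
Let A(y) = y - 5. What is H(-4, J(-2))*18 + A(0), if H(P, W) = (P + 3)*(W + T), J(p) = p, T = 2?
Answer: -5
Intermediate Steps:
A(y) = -5 + y
H(P, W) = (2 + W)*(3 + P) (H(P, W) = (P + 3)*(W + 2) = (3 + P)*(2 + W) = (2 + W)*(3 + P))
H(-4, J(-2))*18 + A(0) = (6 + 2*(-4) + 3*(-2) - 4*(-2))*18 + (-5 + 0) = (6 - 8 - 6 + 8)*18 - 5 = 0*18 - 5 = 0 - 5 = -5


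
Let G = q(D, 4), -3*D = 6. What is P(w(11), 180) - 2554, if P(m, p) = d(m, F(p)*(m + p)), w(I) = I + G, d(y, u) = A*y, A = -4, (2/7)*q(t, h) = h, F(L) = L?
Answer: -2654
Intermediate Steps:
D = -2 (D = -⅓*6 = -2)
q(t, h) = 7*h/2
G = 14 (G = (7/2)*4 = 14)
d(y, u) = -4*y
w(I) = 14 + I (w(I) = I + 14 = 14 + I)
P(m, p) = -4*m
P(w(11), 180) - 2554 = -4*(14 + 11) - 2554 = -4*25 - 2554 = -100 - 2554 = -2654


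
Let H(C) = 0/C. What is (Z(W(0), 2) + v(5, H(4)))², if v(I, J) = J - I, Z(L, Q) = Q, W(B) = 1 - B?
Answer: 9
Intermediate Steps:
H(C) = 0
(Z(W(0), 2) + v(5, H(4)))² = (2 + (0 - 1*5))² = (2 + (0 - 5))² = (2 - 5)² = (-3)² = 9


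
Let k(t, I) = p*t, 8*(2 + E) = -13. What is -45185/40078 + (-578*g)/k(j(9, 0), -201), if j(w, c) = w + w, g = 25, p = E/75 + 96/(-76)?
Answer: 1098314807195/1797618534 ≈ 610.98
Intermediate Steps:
E = -29/8 (E = -2 + (⅛)*(-13) = -2 - 13/8 = -29/8 ≈ -3.6250)
p = -14951/11400 (p = -29/8/75 + 96/(-76) = -29/8*1/75 + 96*(-1/76) = -29/600 - 24/19 = -14951/11400 ≈ -1.3115)
j(w, c) = 2*w
k(t, I) = -14951*t/11400
-45185/40078 + (-578*g)/k(j(9, 0), -201) = -45185/40078 + (-578*25)/((-14951*9/5700)) = -45185*1/40078 - 14450/((-14951/11400*18)) = -45185/40078 - 14450/(-44853/1900) = -45185/40078 - 14450*(-1900/44853) = -45185/40078 + 27455000/44853 = 1098314807195/1797618534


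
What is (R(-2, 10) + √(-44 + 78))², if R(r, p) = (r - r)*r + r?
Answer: (2 - √34)² ≈ 14.676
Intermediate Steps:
R(r, p) = r (R(r, p) = 0*r + r = 0 + r = r)
(R(-2, 10) + √(-44 + 78))² = (-2 + √(-44 + 78))² = (-2 + √34)²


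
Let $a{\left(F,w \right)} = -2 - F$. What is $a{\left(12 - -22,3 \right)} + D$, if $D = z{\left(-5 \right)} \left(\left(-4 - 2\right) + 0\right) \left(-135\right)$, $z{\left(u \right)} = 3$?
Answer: $2394$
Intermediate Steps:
$D = 2430$ ($D = 3 \left(\left(-4 - 2\right) + 0\right) \left(-135\right) = 3 \left(-6 + 0\right) \left(-135\right) = 3 \left(-6\right) \left(-135\right) = \left(-18\right) \left(-135\right) = 2430$)
$a{\left(12 - -22,3 \right)} + D = \left(-2 - \left(12 - -22\right)\right) + 2430 = \left(-2 - \left(12 + 22\right)\right) + 2430 = \left(-2 - 34\right) + 2430 = -36 + 2430 = 2394$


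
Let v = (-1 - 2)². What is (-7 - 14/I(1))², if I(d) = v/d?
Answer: 5929/81 ≈ 73.198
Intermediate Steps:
v = 9 (v = (-3)² = 9)
I(d) = 9/d
(-7 - 14/I(1))² = (-7 - 14/(9/1))² = (-7 - 14/(9*1))² = (-7 - 14/9)² = (-77/9)² = 5929/81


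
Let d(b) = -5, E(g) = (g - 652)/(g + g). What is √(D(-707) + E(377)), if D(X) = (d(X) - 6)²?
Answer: √68583086/754 ≈ 10.983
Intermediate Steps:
E(g) = (-652 + g)/(2*g) (E(g) = (-652 + g)/((2*g)) = (-652 + g)*(1/(2*g)) = (-652 + g)/(2*g))
D(X) = 121 (D(X) = (-5 - 6)² = (-11)² = 121)
√(D(-707) + E(377)) = √(121 + (½)*(-652 + 377)/377) = √(121 + (½)*(1/377)*(-275)) = √(121 - 275/754) = √(90959/754) = √68583086/754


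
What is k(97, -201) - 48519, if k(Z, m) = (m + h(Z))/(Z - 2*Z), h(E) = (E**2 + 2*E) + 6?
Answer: -4715751/97 ≈ -48616.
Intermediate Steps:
h(E) = 6 + E**2 + 2*E
k(Z, m) = -(6 + m + Z**2 + 2*Z)/Z (k(Z, m) = (m + (6 + Z**2 + 2*Z))/(Z - 2*Z) = (6 + m + Z**2 + 2*Z)/((-Z)) = (6 + m + Z**2 + 2*Z)*(-1/Z) = -(6 + m + Z**2 + 2*Z)/Z)
k(97, -201) - 48519 = (-2 - 1*97 - 6/97 - 1*(-201)/97) - 48519 = (-2 - 97 - 6*1/97 - 1*(-201)*1/97) - 48519 = (-2 - 97 - 6/97 + 201/97) - 48519 = -9408/97 - 48519 = -4715751/97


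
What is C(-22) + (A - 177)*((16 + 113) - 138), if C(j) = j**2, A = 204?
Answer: 241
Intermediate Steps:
C(-22) + (A - 177)*((16 + 113) - 138) = (-22)**2 + (204 - 177)*((16 + 113) - 138) = 484 + 27*(129 - 138) = 484 + 27*(-9) = 484 - 243 = 241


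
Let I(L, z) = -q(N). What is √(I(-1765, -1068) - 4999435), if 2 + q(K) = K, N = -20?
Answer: I*√4999413 ≈ 2235.9*I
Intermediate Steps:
q(K) = -2 + K
I(L, z) = 22 (I(L, z) = -(-2 - 20) = -1*(-22) = 22)
√(I(-1765, -1068) - 4999435) = √(22 - 4999435) = √(-4999413) = I*√4999413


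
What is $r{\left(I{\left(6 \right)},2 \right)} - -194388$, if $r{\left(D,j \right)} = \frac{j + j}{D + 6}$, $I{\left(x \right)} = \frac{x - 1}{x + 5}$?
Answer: $\frac{13801592}{71} \approx 1.9439 \cdot 10^{5}$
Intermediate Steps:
$I{\left(x \right)} = \frac{-1 + x}{5 + x}$
$r{\left(D,j \right)} = \frac{2 j}{6 + D}$
$r{\left(I{\left(6 \right)},2 \right)} - -194388 = 2 \cdot 2 \frac{1}{6 + \frac{-1 + 6}{5 + 6}} - -194388 = 2 \cdot 2 \frac{1}{6 + \frac{1}{11} \cdot 5} + 194388 = 2 \cdot 2 \frac{1}{6 + \frac{5}{11}} + 194388 = 2 \cdot 2 \frac{1}{\frac{71}{11}} + 194388 = 2 \cdot 2 \cdot \frac{11}{71} + 194388 = \frac{44}{71} + 194388 = \frac{13801592}{71}$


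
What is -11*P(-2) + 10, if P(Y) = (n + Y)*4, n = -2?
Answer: 186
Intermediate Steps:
P(Y) = -8 + 4*Y (P(Y) = (-2 + Y)*4 = -8 + 4*Y)
-11*P(-2) + 10 = -11*(-8 + 4*(-2)) + 10 = -11*(-8 - 8) + 10 = -11*(-16) + 10 = 176 + 10 = 186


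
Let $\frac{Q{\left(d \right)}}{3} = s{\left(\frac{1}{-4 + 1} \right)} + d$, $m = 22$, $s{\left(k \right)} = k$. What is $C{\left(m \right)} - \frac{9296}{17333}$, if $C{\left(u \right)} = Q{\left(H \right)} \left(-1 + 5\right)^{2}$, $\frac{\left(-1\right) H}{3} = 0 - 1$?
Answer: $\frac{2209328}{17333} \approx 127.46$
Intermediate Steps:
$H = 3$ ($H = - 3 \left(0 - 1\right) = \left(-3\right) \left(-1\right) = 3$)
$Q{\left(d \right)} = -1 + 3 d$ ($Q{\left(d \right)} = 3 \left(\frac{1}{-4 + 1} + d\right) = 3 \left(\frac{1}{-3} + d\right) = 3 \left(- \frac{1}{3} + d\right) = -1 + 3 d$)
$C{\left(u \right)} = 128$ ($C{\left(u \right)} = \left(-1 + 3 \cdot 3\right) \left(-1 + 5\right)^{2} = \left(-1 + 9\right) 4^{2} = 8 \cdot 16 = 128$)
$C{\left(m \right)} - \frac{9296}{17333} = 128 - \frac{9296}{17333} = \frac{2209328}{17333}$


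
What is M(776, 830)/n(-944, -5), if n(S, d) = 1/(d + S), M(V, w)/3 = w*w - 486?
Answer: -1959914658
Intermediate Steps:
M(V, w) = -1458 + 3*w**2 (M(V, w) = 3*(w*w - 486) = 3*(w**2 - 486) = 3*(-486 + w**2) = -1458 + 3*w**2)
n(S, d) = 1/(S + d)
M(776, 830)/n(-944, -5) = (-1458 + 3*830**2)/(1/(-944 - 5)) = (-1458 + 3*688900)/(1/(-949)) = (-1458 + 2066700)/(-1/949) = 2065242*(-949) = -1959914658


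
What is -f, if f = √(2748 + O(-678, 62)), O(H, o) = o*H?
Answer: -2*I*√9822 ≈ -198.21*I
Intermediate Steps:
O(H, o) = H*o
f = 2*I*√9822 (f = √(2748 - 678*62) = √(2748 - 42036) = √(-39288) = 2*I*√9822 ≈ 198.21*I)
-f = -2*I*√9822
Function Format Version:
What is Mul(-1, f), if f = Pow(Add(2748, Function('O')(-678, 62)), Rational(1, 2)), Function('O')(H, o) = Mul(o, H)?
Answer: Mul(-2, I, Pow(9822, Rational(1, 2))) ≈ Mul(-198.21, I)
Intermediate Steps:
Function('O')(H, o) = Mul(H, o)
f = Mul(2, I, Pow(9822, Rational(1, 2))) (f = Pow(Add(2748, Mul(-678, 62)), Rational(1, 2)) = Pow(Add(2748, -42036), Rational(1, 2)) = Pow(-39288, Rational(1, 2)) = Mul(2, I, Pow(9822, Rational(1, 2))) ≈ Mul(198.21, I))
Mul(-1, f) = Mul(-1, Mul(2, I, Pow(9822, Rational(1, 2)))) = Mul(-2, I, Pow(9822, Rational(1, 2)))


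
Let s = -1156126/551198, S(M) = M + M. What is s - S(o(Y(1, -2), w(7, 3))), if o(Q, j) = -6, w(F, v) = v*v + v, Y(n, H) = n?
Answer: 2729125/275599 ≈ 9.9025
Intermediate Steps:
w(F, v) = v + v² (w(F, v) = v² + v = v + v²)
S(M) = 2*M
s = -578063/275599 (s = -1156126*1/551198 = -578063/275599 ≈ -2.0975)
s - S(o(Y(1, -2), w(7, 3))) = -578063/275599 - 2*(-6) = -578063/275599 - 1*(-12) = -578063/275599 + 12 = 2729125/275599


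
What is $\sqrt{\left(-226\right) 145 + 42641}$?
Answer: $\sqrt{9871} \approx 99.353$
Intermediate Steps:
$\sqrt{\left(-226\right) 145 + 42641} = \sqrt{-32770 + 42641} = \sqrt{9871}$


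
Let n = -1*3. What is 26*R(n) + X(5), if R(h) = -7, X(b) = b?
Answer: -177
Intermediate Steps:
n = -3
26*R(n) + X(5) = 26*(-7) + 5 = -182 + 5 = -177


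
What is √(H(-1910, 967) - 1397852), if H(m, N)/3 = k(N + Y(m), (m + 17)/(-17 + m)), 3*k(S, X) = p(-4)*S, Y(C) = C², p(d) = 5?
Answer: √16847483 ≈ 4104.6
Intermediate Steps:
k(S, X) = 5*S/3 (k(S, X) = (5*S)/3 = 5*S/3)
H(m, N) = 5*N + 5*m² (H(m, N) = 3*(5*(N + m²)/3) = 3*(5*N/3 + 5*m²/3) = 5*N + 5*m²)
√(H(-1910, 967) - 1397852) = √((5*967 + 5*(-1910)²) - 1397852) = √((4835 + 5*3648100) - 1397852) = √((4835 + 18240500) - 1397852) = √(18245335 - 1397852) = √16847483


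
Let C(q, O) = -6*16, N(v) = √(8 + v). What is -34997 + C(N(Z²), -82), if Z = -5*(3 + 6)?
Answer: -35093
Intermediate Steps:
Z = -45 (Z = -5*9 = -45)
C(q, O) = -96
-34997 + C(N(Z²), -82) = -34997 - 96 = -35093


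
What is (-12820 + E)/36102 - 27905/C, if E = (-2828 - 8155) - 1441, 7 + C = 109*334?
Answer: -29186101/19910253 ≈ -1.4659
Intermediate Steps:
C = 36399 (C = -7 + 109*334 = -7 + 36406 = 36399)
E = -12424 (E = -10983 - 1441 = -12424)
(-12820 + E)/36102 - 27905/C = (-12820 - 12424)/36102 - 27905/36399 = -25244*1/36102 - 27905*1/36399 = -12622/18051 - 27905/36399 = -29186101/19910253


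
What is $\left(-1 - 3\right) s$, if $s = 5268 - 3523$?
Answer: $-6980$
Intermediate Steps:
$s = 1745$ ($s = 5268 - 3523 = 1745$)
$\left(-1 - 3\right) s = \left(-1 - 3\right) 1745 = \left(-4\right) 1745 = -6980$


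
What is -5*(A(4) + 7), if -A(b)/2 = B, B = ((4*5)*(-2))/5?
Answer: -115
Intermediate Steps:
B = -8 (B = (20*(-2))*(1/5) = -40*1/5 = -8)
A(b) = 16 (A(b) = -2*(-8) = 16)
-5*(A(4) + 7) = -5*(16 + 7) = -5*23 = -115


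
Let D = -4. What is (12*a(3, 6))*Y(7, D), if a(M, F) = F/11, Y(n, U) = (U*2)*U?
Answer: 2304/11 ≈ 209.45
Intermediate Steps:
Y(n, U) = 2*U² (Y(n, U) = (2*U)*U = 2*U²)
a(M, F) = F/11 (a(M, F) = F*(1/11) = F/11)
(12*a(3, 6))*Y(7, D) = (12*((1/11)*6))*(2*(-4)²) = (12*(6/11))*(2*16) = (72/11)*32 = 2304/11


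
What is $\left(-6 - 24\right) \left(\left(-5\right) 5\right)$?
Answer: $750$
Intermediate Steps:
$\left(-6 - 24\right) \left(\left(-5\right) 5\right) = \left(-30\right) \left(-25\right) = 750$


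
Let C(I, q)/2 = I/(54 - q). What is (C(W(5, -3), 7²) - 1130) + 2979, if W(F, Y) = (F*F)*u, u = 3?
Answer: 1879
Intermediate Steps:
W(F, Y) = 3*F² (W(F, Y) = (F*F)*3 = F²*3 = 3*F²)
C(I, q) = 2*I/(54 - q) (C(I, q) = 2*(I/(54 - q)) = 2*I/(54 - q))
(C(W(5, -3), 7²) - 1130) + 2979 = (-2*3*5²/(-54 + 7²) - 1130) + 2979 = (-2*3*25/(-54 + 49) - 1130) + 2979 = (-2*75/(-5) - 1130) + 2979 = (-2*75*(-⅕) - 1130) + 2979 = (30 - 1130) + 2979 = -1100 + 2979 = 1879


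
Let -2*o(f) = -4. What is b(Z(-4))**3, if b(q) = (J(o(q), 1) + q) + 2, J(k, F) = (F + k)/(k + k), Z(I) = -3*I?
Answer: 205379/64 ≈ 3209.0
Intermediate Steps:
o(f) = 2 (o(f) = -1/2*(-4) = 2)
J(k, F) = (F + k)/(2*k) (J(k, F) = (F + k)/((2*k)) = (F + k)*(1/(2*k)) = (F + k)/(2*k))
b(q) = 11/4 + q (b(q) = ((1/2)*(1 + 2)/2 + q) + 2 = ((1/2)*(1/2)*3 + q) + 2 = (3/4 + q) + 2 = 11/4 + q)
b(Z(-4))**3 = (11/4 - 3*(-4))**3 = (11/4 + 12)**3 = (59/4)**3 = 205379/64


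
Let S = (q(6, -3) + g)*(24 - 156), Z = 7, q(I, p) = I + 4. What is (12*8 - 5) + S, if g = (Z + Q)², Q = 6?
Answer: -23537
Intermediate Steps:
q(I, p) = 4 + I
g = 169 (g = (7 + 6)² = 13² = 169)
S = -23628 (S = ((4 + 6) + 169)*(24 - 156) = (10 + 169)*(-132) = 179*(-132) = -23628)
(12*8 - 5) + S = (12*8 - 5) - 23628 = (96 - 5) - 23628 = 91 - 23628 = -23537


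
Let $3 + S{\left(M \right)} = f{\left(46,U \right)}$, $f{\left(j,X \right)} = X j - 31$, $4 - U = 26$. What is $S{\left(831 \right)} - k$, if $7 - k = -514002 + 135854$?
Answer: $-379201$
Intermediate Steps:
$U = -22$ ($U = 4 - 26 = -22$)
$f{\left(j,X \right)} = -31 + X j$
$S{\left(M \right)} = -1046$ ($S{\left(M \right)} = -3 - 1043 = -1046$)
$k = 378155$ ($k = 7 - \left(-514002 + 135854\right) = 7 - -378148 = 7 + 378148 = 378155$)
$S{\left(831 \right)} - k = -1046 - 378155 = -379201$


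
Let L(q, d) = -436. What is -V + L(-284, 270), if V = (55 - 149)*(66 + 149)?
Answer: 19774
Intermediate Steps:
V = -20210 (V = -94*215 = -20210)
-V + L(-284, 270) = -1*(-20210) - 436 = 20210 - 436 = 19774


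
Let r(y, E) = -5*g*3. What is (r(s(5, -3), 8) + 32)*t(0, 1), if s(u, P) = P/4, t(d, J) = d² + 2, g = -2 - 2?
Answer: 184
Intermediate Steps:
g = -4
t(d, J) = 2 + d²
s(u, P) = P/4 (s(u, P) = P*(¼) = P/4)
r(y, E) = 60 (r(y, E) = -5*(-4)*3 = 20*3 = 60)
(r(s(5, -3), 8) + 32)*t(0, 1) = (60 + 32)*(2 + 0²) = 92*(2 + 0) = 92*2 = 184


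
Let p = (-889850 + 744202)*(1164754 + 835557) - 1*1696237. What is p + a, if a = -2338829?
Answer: -291345331594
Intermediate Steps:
p = -291342992765 (p = -145648*2000311 - 1696237 = -291341296528 - 1696237 = -291342992765)
p + a = -291342992765 - 2338829 = -291345331594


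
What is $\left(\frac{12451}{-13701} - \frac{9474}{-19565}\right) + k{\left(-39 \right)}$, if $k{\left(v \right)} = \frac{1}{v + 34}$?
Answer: $- \frac{167412554}{268060065} \approx -0.62453$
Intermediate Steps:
$k{\left(v \right)} = \frac{1}{34 + v}$
$\left(\frac{12451}{-13701} - \frac{9474}{-19565}\right) + k{\left(-39 \right)} = \left(\frac{12451}{-13701} - \frac{9474}{-19565}\right) + \frac{1}{34 - 39} = \left(12451 \left(- \frac{1}{13701}\right) - - \frac{9474}{19565}\right) + \frac{1}{-5} = \left(- \frac{12451}{13701} + \frac{9474}{19565}\right) - \frac{1}{5} = - \frac{113800541}{268060065} - \frac{1}{5} = - \frac{167412554}{268060065}$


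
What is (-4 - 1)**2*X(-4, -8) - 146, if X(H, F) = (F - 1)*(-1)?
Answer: 79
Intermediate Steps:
X(H, F) = 1 - F (X(H, F) = (-1 + F)*(-1) = 1 - F)
(-4 - 1)**2*X(-4, -8) - 146 = (-4 - 1)**2*(1 - 1*(-8)) - 146 = (-5)**2*(1 + 8) - 146 = 25*9 - 146 = 225 - 146 = 79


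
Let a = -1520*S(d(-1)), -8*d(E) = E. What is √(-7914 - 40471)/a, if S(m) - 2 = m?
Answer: -I*√48385/3230 ≈ -0.068101*I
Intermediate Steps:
d(E) = -E/8
S(m) = 2 + m
a = -3230 (a = -1520*(2 - ⅛*(-1)) = -1520*(2 + ⅛) = -1520*17/8 = -3230)
√(-7914 - 40471)/a = √(-7914 - 40471)/(-3230) = √(-48385)*(-1/3230) = (I*√48385)*(-1/3230) = -I*√48385/3230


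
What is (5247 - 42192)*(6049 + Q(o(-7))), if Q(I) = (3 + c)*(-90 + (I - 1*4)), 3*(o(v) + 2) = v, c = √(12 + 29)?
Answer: -212581530 + 3632925*√41 ≈ -1.8932e+8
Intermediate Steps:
c = √41 ≈ 6.4031
o(v) = -2 + v/3
Q(I) = (-94 + I)*(3 + √41) (Q(I) = (3 + √41)*(-90 + (I - 1*4)) = (3 + √41)*(-90 + (I - 4)) = (3 + √41)*(-90 + (-4 + I)) = (3 + √41)*(-94 + I) = (-94 + I)*(3 + √41))
(5247 - 42192)*(6049 + Q(o(-7))) = (5247 - 42192)*(6049 + (-282 - 94*√41 + 3*(-2 + (⅓)*(-7)) + (-2 + (⅓)*(-7))*√41)) = -36945*(6049 + (-282 - 94*√41 + 3*(-2 - 7/3) + (-2 - 7/3)*√41)) = -36945*(6049 + (-282 - 94*√41 + 3*(-13/3) - 13*√41/3)) = -36945*(6049 + (-282 - 94*√41 - 13 - 13*√41/3)) = -36945*(6049 + (-295 - 295*√41/3)) = -36945*(5754 - 295*√41/3) = -212581530 + 3632925*√41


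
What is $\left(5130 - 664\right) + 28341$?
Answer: $32807$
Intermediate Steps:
$\left(5130 - 664\right) + 28341 = 4466 + 28341 = 32807$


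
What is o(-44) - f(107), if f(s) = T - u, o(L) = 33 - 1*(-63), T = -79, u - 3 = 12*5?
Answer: 238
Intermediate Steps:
u = 63 (u = 3 + 12*5 = 3 + 60 = 63)
o(L) = 96 (o(L) = 33 + 63 = 96)
f(s) = -142 (f(s) = -79 - 1*63 = -79 - 63 = -142)
o(-44) - f(107) = 96 - 1*(-142) = 96 + 142 = 238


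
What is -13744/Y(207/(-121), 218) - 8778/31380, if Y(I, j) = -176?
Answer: 4476477/57530 ≈ 77.811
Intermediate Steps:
-13744/Y(207/(-121), 218) - 8778/31380 = -13744/(-176) - 8778/31380 = -13744*(-1/176) - 8778*1/31380 = 859/11 - 1463/5230 = 4476477/57530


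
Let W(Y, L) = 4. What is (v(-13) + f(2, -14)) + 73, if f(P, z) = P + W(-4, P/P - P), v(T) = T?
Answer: 66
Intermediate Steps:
f(P, z) = 4 + P (f(P, z) = P + 4 = 4 + P)
(v(-13) + f(2, -14)) + 73 = (-13 + (4 + 2)) + 73 = (-13 + 6) + 73 = -7 + 73 = 66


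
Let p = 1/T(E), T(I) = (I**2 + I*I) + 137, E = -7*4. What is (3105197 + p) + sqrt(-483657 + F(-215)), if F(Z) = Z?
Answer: 5294360886/1705 + 4*I*sqrt(30242) ≈ 3.1052e+6 + 695.61*I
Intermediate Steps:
E = -28
T(I) = 137 + 2*I**2 (T(I) = (I**2 + I**2) + 137 = 2*I**2 + 137 = 137 + 2*I**2)
p = 1/1705 (p = 1/(137 + 2*(-28)**2) = 1/(137 + 2*784) = 1/(137 + 1568) = 1/1705 ≈ 0.00058651)
(3105197 + p) + sqrt(-483657 + F(-215)) = (3105197 + 1/1705) + sqrt(-483657 - 215) = 5294360886/1705 + sqrt(-483872) = 5294360886/1705 + 4*I*sqrt(30242)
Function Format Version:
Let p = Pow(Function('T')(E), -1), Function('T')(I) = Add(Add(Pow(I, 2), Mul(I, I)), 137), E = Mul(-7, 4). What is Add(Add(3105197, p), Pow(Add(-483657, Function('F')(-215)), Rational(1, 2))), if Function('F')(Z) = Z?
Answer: Add(Rational(5294360886, 1705), Mul(4, I, Pow(30242, Rational(1, 2)))) ≈ Add(3.1052e+6, Mul(695.61, I))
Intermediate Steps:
E = -28
Function('T')(I) = Add(137, Mul(2, Pow(I, 2))) (Function('T')(I) = Add(Add(Pow(I, 2), Pow(I, 2)), 137) = Add(Mul(2, Pow(I, 2)), 137) = Add(137, Mul(2, Pow(I, 2))))
p = Rational(1, 1705) (p = Pow(Add(137, Mul(2, Pow(-28, 2))), -1) = Pow(Add(137, Mul(2, 784)), -1) = Pow(Add(137, 1568), -1) = Pow(1705, -1) = Rational(1, 1705) ≈ 0.00058651)
Add(Add(3105197, p), Pow(Add(-483657, Function('F')(-215)), Rational(1, 2))) = Add(Add(3105197, Rational(1, 1705)), Pow(Add(-483657, -215), Rational(1, 2))) = Add(Rational(5294360886, 1705), Pow(-483872, Rational(1, 2))) = Add(Rational(5294360886, 1705), Mul(4, I, Pow(30242, Rational(1, 2))))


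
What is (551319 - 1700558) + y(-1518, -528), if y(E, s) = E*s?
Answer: -347735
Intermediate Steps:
(551319 - 1700558) + y(-1518, -528) = (551319 - 1700558) - 1518*(-528) = -1149239 + 801504 = -347735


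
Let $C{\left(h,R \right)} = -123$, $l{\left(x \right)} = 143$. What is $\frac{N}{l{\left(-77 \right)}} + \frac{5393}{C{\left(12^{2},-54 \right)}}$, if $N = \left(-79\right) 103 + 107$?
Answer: $- \frac{159899}{1599} \approx -99.999$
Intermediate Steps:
$N = -8030$ ($N = -8137 + 107 = -8030$)
$\frac{N}{l{\left(-77 \right)}} + \frac{5393}{C{\left(12^{2},-54 \right)}} = - \frac{8030}{143} + \frac{5393}{-123} = \left(-8030\right) \frac{1}{143} + 5393 \left(- \frac{1}{123}\right) = - \frac{730}{13} - \frac{5393}{123} = - \frac{159899}{1599}$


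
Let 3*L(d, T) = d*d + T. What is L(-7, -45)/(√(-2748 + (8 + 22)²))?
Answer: -I*√462/693 ≈ -0.031016*I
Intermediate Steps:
L(d, T) = T/3 + d²/3 (L(d, T) = (d*d + T)/3 = (d² + T)/3 = (T + d²)/3 = T/3 + d²/3)
L(-7, -45)/(√(-2748 + (8 + 22)²)) = ((⅓)*(-45) + (⅓)*(-7)²)/(√(-2748 + (8 + 22)²)) = (-15 + (⅓)*49)/(√(-2748 + 30²)) = (-15 + 49/3)/(√(-2748 + 900)) = 4/(3*(√(-1848))) = 4/(3*((2*I*√462))) = 4*(-I*√462/924)/3 = -I*√462/693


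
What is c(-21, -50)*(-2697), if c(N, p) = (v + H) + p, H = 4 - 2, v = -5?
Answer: 142941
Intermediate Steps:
H = 2
c(N, p) = -3 + p (c(N, p) = (-5 + 2) + p = -3 + p)
c(-21, -50)*(-2697) = (-3 - 50)*(-2697) = -53*(-2697) = 142941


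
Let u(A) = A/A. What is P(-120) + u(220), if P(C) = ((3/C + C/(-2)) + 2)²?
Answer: 6147041/1600 ≈ 3841.9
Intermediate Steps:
u(A) = 1
P(C) = (2 + 3/C - C/2)² (P(C) = ((3/C + C*(-½)) + 2)² = ((3/C - C/2) + 2)² = (2 + 3/C - C/2)²)
P(-120) + u(220) = (¼)*(6 - 1*(-120)² + 4*(-120))²/(-120)² + 1 = (¼)*(1/14400)*(6 - 1*14400 - 480)² + 1 = (¼)*(1/14400)*(6 - 14400 - 480)² + 1 = (¼)*(1/14400)*(-14874)² + 1 = (¼)*(1/14400)*221235876 + 1 = 6145441/1600 + 1 = 6147041/1600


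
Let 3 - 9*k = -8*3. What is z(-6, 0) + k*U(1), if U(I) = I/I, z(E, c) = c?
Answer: 3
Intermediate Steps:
k = 3 (k = 1/3 - (-8)*3/9 = 1/3 - 1/9*(-24) = 1/3 + 8/3 = 3)
U(I) = 1
z(-6, 0) + k*U(1) = 0 + 3*1 = 0 + 3 = 3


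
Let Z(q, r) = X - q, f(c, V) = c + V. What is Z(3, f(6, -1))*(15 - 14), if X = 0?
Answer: -3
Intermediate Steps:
f(c, V) = V + c
Z(q, r) = -q (Z(q, r) = 0 - q = -q)
Z(3, f(6, -1))*(15 - 14) = (-1*3)*(15 - 14) = -3*1 = -3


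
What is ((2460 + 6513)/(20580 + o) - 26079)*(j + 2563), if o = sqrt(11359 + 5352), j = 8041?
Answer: -117118903375184964/423519689 - 95149692*sqrt(16711)/423519689 ≈ -2.7654e+8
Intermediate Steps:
o = sqrt(16711) ≈ 129.27
((2460 + 6513)/(20580 + o) - 26079)*(j + 2563) = ((2460 + 6513)/(20580 + sqrt(16711)) - 26079)*(8041 + 2563) = (8973/(20580 + sqrt(16711)) - 26079)*10604 = (-26079 + 8973/(20580 + sqrt(16711)))*10604 = -276541716 + 95149692/(20580 + sqrt(16711))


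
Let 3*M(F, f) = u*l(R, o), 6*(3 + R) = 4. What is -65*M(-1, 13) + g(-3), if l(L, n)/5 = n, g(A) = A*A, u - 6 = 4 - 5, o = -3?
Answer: 1634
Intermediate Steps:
R = -7/3 (R = -3 + (1/6)*4 = -3 + 2/3 = -7/3 ≈ -2.3333)
u = 5 (u = 6 + (4 - 5) = 6 - 1 = 5)
g(A) = A**2
l(L, n) = 5*n
M(F, f) = -25 (M(F, f) = (5*(5*(-3)))/3 = (5*(-15))/3 = (1/3)*(-75) = -25)
-65*M(-1, 13) + g(-3) = -65*(-25) + (-3)**2 = 1625 + 9 = 1634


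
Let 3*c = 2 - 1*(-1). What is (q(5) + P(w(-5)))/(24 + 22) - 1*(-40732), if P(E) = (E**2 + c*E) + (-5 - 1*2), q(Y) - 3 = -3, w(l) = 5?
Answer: 81465/2 ≈ 40733.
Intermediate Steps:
c = 1 (c = (2 - 1*(-1))/3 = (2 + 1)/3 = (1/3)*3 = 1)
q(Y) = 0 (q(Y) = 3 - 3 = 0)
P(E) = -7 + E + E**2 (P(E) = (E**2 + 1*E) + (-5 - 1*2) = (E**2 + E) + (-5 - 2) = (E + E**2) - 7 = -7 + E + E**2)
(q(5) + P(w(-5)))/(24 + 22) - 1*(-40732) = (0 + (-7 + 5 + 5**2))/(24 + 22) - 1*(-40732) = (0 + (-7 + 5 + 25))/46 + 40732 = (0 + 23)*(1/46) + 40732 = 23*(1/46) + 40732 = 1/2 + 40732 = 81465/2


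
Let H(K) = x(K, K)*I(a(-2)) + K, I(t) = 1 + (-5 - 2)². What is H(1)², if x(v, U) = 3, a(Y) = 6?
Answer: 22801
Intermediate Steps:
I(t) = 50 (I(t) = 1 + (-7)² = 1 + 49 = 50)
H(K) = 150 + K (H(K) = 3*50 + K = 150 + K)
H(1)² = (150 + 1)² = 151² = 22801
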